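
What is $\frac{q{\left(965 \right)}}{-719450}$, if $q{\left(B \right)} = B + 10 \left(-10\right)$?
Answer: $- \frac{173}{143890} \approx -0.0012023$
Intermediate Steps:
$q{\left(B \right)} = -100 + B$ ($q{\left(B \right)} = B - 100 = -100 + B$)
$\frac{q{\left(965 \right)}}{-719450} = \frac{-100 + 965}{-719450} = 865 \left(- \frac{1}{719450}\right) = - \frac{173}{143890}$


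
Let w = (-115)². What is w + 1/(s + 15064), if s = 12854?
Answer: 369215551/27918 ≈ 13225.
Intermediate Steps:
w = 13225
w + 1/(s + 15064) = 13225 + 1/(12854 + 15064) = 13225 + 1/27918 = 369215551/27918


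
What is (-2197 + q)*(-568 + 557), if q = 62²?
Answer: -18117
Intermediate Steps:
q = 3844
(-2197 + q)*(-568 + 557) = (-2197 + 3844)*(-568 + 557) = 1647*(-11) = -18117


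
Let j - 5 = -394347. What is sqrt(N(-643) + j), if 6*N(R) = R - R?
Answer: I*sqrt(394342) ≈ 627.97*I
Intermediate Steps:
j = -394342 (j = 5 - 394347 = -394342)
N(R) = 0 (N(R) = (R - R)/6 = (1/6)*0 = 0)
sqrt(N(-643) + j) = sqrt(0 - 394342) = sqrt(-394342) = I*sqrt(394342)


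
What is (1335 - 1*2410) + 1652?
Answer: 577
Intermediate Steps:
(1335 - 1*2410) + 1652 = (1335 - 2410) + 1652 = -1075 + 1652 = 577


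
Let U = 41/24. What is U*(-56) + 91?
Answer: -14/3 ≈ -4.6667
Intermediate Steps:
U = 41/24 (U = 41*(1/24) = 41/24 ≈ 1.7083)
U*(-56) + 91 = (41/24)*(-56) + 91 = -287/3 + 91 = -14/3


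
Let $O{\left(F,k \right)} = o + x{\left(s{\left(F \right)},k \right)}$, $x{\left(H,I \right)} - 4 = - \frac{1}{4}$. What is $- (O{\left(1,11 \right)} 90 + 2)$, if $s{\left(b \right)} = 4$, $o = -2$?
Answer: $- \frac{319}{2} \approx -159.5$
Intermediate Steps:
$x{\left(H,I \right)} = \frac{15}{4}$ ($x{\left(H,I \right)} = 4 - \frac{1}{4} = \frac{15}{4}$)
$O{\left(F,k \right)} = \frac{7}{4}$ ($O{\left(F,k \right)} = -2 + \frac{15}{4} = \frac{7}{4}$)
$- (O{\left(1,11 \right)} 90 + 2) = - (\frac{7}{4} \cdot 90 + 2) = - (\frac{315}{2} + 2) = \left(-1\right) \frac{319}{2} = - \frac{319}{2}$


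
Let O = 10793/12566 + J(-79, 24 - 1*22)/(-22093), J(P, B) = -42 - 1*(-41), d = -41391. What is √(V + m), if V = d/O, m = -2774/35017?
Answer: 2*I*√47486781529204446512066555/62783720935 ≈ 219.52*I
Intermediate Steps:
J(P, B) = -1 (J(P, B) = -42 + 41 = -1)
m = -146/1843 (m = -2774*1/35017 = -146/1843 ≈ -0.079219)
O = 238462315/277620638 (O = 10793/12566 - 1/(-22093) = 10793*(1/12566) - 1*(-1/22093) = 10793/12566 + 1/22093 = 238462315/277620638 ≈ 0.85895)
V = -1641570832494/34066045 (V = -41391/238462315/277620638 = -41391*277620638/238462315 = -1641570832494/34066045 ≈ -48188.)
√(V + m) = √(-1641570832494/34066045 - 146/1843) = √(-3025420017929012/62783720935) = 2*I*√47486781529204446512066555/62783720935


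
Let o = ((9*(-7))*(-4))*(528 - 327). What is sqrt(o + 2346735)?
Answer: sqrt(2397387) ≈ 1548.3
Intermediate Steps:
o = 50652 (o = -63*(-4)*201 = 252*201 = 50652)
sqrt(o + 2346735) = sqrt(50652 + 2346735) = sqrt(2397387)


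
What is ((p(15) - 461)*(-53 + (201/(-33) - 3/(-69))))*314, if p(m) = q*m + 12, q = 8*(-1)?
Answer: 2669091374/253 ≈ 1.0550e+7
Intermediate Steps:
q = -8
p(m) = 12 - 8*m (p(m) = -8*m + 12 = 12 - 8*m)
((p(15) - 461)*(-53 + (201/(-33) - 3/(-69))))*314 = (((12 - 8*15) - 461)*(-53 + (201/(-33) - 3/(-69))))*314 = (((12 - 120) - 461)*(-53 + (201*(-1/33) - 3*(-1/69))))*314 = ((-108 - 461)*(-53 + (-67/11 + 1/23)))*314 = -569*(-53 - 1530/253)*314 = -569*(-14939/253)*314 = (8500291/253)*314 = 2669091374/253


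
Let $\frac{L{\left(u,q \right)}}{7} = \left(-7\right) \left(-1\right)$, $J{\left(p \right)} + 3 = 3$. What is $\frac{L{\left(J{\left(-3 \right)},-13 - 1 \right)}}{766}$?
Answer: $\frac{49}{766} \approx 0.063969$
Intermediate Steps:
$J{\left(p \right)} = 0$ ($J{\left(p \right)} = -3 + 3 = 0$)
$L{\left(u,q \right)} = 49$ ($L{\left(u,q \right)} = 7 \left(\left(-7\right) \left(-1\right)\right) = 7 \cdot 7 = 49$)
$\frac{L{\left(J{\left(-3 \right)},-13 - 1 \right)}}{766} = \frac{49}{766}$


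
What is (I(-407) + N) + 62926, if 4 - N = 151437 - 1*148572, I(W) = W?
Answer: 59658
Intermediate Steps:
N = -2861 (N = 4 - (151437 - 1*148572) = 4 - (151437 - 148572) = 4 - 1*2865 = 4 - 2865 = -2861)
(I(-407) + N) + 62926 = (-407 - 2861) + 62926 = -3268 + 62926 = 59658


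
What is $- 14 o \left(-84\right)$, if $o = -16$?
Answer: $-18816$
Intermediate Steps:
$- 14 o \left(-84\right) = \left(-14\right) \left(-16\right) \left(-84\right) = 224 \left(-84\right) = -18816$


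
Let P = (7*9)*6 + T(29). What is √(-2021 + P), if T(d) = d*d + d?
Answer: I*√773 ≈ 27.803*I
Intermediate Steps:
T(d) = d + d² (T(d) = d² + d = d + d²)
P = 1248 (P = (7*9)*6 + 29*(1 + 29) = 63*6 + 29*30 = 378 + 870 = 1248)
√(-2021 + P) = √(-2021 + 1248) = √(-773) = I*√773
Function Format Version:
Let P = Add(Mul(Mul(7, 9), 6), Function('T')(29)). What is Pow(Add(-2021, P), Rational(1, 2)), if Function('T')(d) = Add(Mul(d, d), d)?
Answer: Mul(I, Pow(773, Rational(1, 2))) ≈ Mul(27.803, I)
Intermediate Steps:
Function('T')(d) = Add(d, Pow(d, 2)) (Function('T')(d) = Add(Pow(d, 2), d) = Add(d, Pow(d, 2)))
P = 1248 (P = Add(Mul(Mul(7, 9), 6), Mul(29, Add(1, 29))) = Add(Mul(63, 6), Mul(29, 30)) = Add(378, 870) = 1248)
Pow(Add(-2021, P), Rational(1, 2)) = Pow(Add(-2021, 1248), Rational(1, 2)) = Pow(-773, Rational(1, 2)) = Mul(I, Pow(773, Rational(1, 2)))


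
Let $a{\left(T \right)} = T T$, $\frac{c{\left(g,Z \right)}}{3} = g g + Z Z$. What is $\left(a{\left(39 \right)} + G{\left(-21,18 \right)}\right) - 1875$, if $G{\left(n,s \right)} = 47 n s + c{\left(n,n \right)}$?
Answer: $-15474$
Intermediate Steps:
$c{\left(g,Z \right)} = 3 Z^{2} + 3 g^{2}$ ($c{\left(g,Z \right)} = 3 \left(g g + Z Z\right) = 3 \left(g^{2} + Z^{2}\right) = 3 \left(Z^{2} + g^{2}\right) = 3 Z^{2} + 3 g^{2}$)
$a{\left(T \right)} = T^{2}$
$G{\left(n,s \right)} = 6 n^{2} + 47 n s$ ($G{\left(n,s \right)} = 47 n s + \left(3 n^{2} + 3 n^{2}\right) = 47 n s + 6 n^{2} = 6 n^{2} + 47 n s$)
$\left(a{\left(39 \right)} + G{\left(-21,18 \right)}\right) - 1875 = \left(39^{2} - 21 \left(6 \left(-21\right) + 47 \cdot 18\right)\right) - 1875 = \left(1521 - 21 \left(-126 + 846\right)\right) - 1875 = \left(1521 - 15120\right) - 1875 = -13599 - 1875 = -15474$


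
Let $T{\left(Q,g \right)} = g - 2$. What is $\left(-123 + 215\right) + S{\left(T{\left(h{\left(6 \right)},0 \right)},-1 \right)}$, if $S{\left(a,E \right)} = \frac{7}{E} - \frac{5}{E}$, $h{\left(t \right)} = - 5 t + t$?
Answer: $90$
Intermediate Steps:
$h{\left(t \right)} = - 4 t$
$T{\left(Q,g \right)} = -2 + g$ ($T{\left(Q,g \right)} = g - 2 = -2 + g$)
$S{\left(a,E \right)} = \frac{2}{E}$
$\left(-123 + 215\right) + S{\left(T{\left(h{\left(6 \right)},0 \right)},-1 \right)} = \left(-123 + 215\right) + \frac{2}{-1} = 92 + 2 \left(-1\right) = 92 - 2 = 90$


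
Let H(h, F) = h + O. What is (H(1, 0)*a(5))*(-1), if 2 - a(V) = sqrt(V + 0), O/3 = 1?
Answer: -8 + 4*sqrt(5) ≈ 0.94427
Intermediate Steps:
O = 3 (O = 3*1 = 3)
H(h, F) = 3 + h (H(h, F) = h + 3 = 3 + h)
a(V) = 2 - sqrt(V) (a(V) = 2 - sqrt(V + 0) = 2 - sqrt(V))
(H(1, 0)*a(5))*(-1) = ((3 + 1)*(2 - sqrt(5)))*(-1) = (4*(2 - sqrt(5)))*(-1) = (8 - 4*sqrt(5))*(-1) = -8 + 4*sqrt(5)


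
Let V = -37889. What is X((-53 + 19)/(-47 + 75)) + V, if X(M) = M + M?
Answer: -265240/7 ≈ -37891.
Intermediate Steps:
X(M) = 2*M
X((-53 + 19)/(-47 + 75)) + V = 2*((-53 + 19)/(-47 + 75)) - 37889 = 2*(-34/28) - 37889 = 2*(-34*1/28) - 37889 = 2*(-17/14) - 37889 = -17/7 - 37889 = -265240/7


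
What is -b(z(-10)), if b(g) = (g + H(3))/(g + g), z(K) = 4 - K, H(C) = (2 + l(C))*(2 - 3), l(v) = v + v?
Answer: -3/14 ≈ -0.21429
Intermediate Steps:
l(v) = 2*v
H(C) = -2 - 2*C (H(C) = (2 + 2*C)*(2 - 3) = (2 + 2*C)*(-1) = -2 - 2*C)
b(g) = (-8 + g)/(2*g) (b(g) = (g + (-2 - 2*3))/(g + g) = (g + (-2 - 6))/((2*g)) = (g - 8)*(1/(2*g)) = (-8 + g)*(1/(2*g)) = (-8 + g)/(2*g))
-b(z(-10)) = -(-8 + (4 - 1*(-10)))/(2*(4 - 1*(-10))) = -(-8 + (4 + 10))/(2*(4 + 10)) = -(-8 + 14)/(2*14) = -6/(2*14) = -1*3/14 = -3/14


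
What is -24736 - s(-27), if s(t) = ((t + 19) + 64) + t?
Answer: -24765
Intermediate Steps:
s(t) = 83 + 2*t (s(t) = ((19 + t) + 64) + t = (83 + t) + t = 83 + 2*t)
-24736 - s(-27) = -24736 - (83 + 2*(-27)) = -24736 - (83 - 54) = -24736 - 1*29 = -24736 - 29 = -24765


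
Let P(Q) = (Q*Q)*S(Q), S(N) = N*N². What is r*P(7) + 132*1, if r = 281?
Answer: 4722899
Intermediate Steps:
S(N) = N³
P(Q) = Q⁵ (P(Q) = (Q*Q)*Q³ = Q²*Q³ = Q⁵)
r*P(7) + 132*1 = 281*7⁵ + 132*1 = 281*16807 + 132 = 4722767 + 132 = 4722899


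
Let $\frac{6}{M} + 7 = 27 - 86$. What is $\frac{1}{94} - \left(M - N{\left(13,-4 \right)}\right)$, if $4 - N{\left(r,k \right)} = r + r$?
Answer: $- \frac{22643}{1034} \approx -21.898$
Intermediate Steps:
$N{\left(r,k \right)} = 4 - 2 r$ ($N{\left(r,k \right)} = 4 - \left(r + r\right) = 4 - 2 r$)
$M = - \frac{1}{11}$ ($M = \frac{6}{-7 + \left(27 - 86\right)} = \frac{6}{-7 - 59} = \frac{6}{-66} = 6 \left(- \frac{1}{66}\right) = - \frac{1}{11} \approx -0.090909$)
$\frac{1}{94} - \left(M - N{\left(13,-4 \right)}\right) = \frac{1}{94} - \left(- \frac{1}{11} - \left(4 - 26\right)\right) = \frac{1}{94} - \left(- \frac{1}{11} - -22\right) = \frac{1}{94} - \left(- \frac{1}{11} + 22\right) = \frac{1}{94} - \frac{241}{11} = - \frac{22643}{1034}$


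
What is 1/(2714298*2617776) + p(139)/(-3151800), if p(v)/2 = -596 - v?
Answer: 29013815333851/62207988531726240 ≈ 0.00046640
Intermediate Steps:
p(v) = -1192 - 2*v (p(v) = 2*(-596 - v) = -1192 - 2*v)
1/(2714298*2617776) + p(139)/(-3151800) = 1/(2714298*2617776) + (-1192 - 2*139)/(-3151800) = (1/2714298)*(1/2617776) + (-1192 - 278)*(-1/3151800) = 1/7105424161248 - 1470*(-1/3151800) = 1/7105424161248 + 49/105060 = 29013815333851/62207988531726240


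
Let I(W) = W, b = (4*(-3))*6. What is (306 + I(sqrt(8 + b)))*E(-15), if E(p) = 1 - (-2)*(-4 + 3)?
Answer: -306 - 8*I ≈ -306.0 - 8.0*I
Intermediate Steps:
b = -72 (b = -12*6 = -72)
E(p) = -1 (E(p) = 1 - (-2)*(-1) = 1 - 1*2 = 1 - 2 = -1)
(306 + I(sqrt(8 + b)))*E(-15) = (306 + sqrt(8 - 72))*(-1) = (306 + sqrt(-64))*(-1) = (306 + 8*I)*(-1) = -306 - 8*I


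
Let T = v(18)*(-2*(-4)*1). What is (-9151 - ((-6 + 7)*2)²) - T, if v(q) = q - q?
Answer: -9155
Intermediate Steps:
v(q) = 0
T = 0 (T = 0*(-2*(-4)*1) = 0*(8*1) = 0*8 = 0)
(-9151 - ((-6 + 7)*2)²) - T = (-9151 - ((-6 + 7)*2)²) - 1*0 = (-9151 - (1*2)²) + 0 = (-9151 - 1*2²) + 0 = (-9151 - 1*4) + 0 = (-9151 - 4) + 0 = -9155 + 0 = -9155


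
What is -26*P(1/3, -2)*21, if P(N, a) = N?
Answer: -182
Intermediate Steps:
-26*P(1/3, -2)*21 = -26/3*21 = -182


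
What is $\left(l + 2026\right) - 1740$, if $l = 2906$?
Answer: $3192$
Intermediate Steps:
$\left(l + 2026\right) - 1740 = \left(2906 + 2026\right) - 1740 = 4932 - 1740 = 3192$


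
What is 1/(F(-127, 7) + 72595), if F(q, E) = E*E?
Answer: 1/72644 ≈ 1.3766e-5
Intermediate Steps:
F(q, E) = E²
1/(F(-127, 7) + 72595) = 1/(7² + 72595) = 1/(49 + 72595) = 1/72644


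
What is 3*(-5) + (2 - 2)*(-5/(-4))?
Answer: -15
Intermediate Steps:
3*(-5) + (2 - 2)*(-5/(-4)) = -15 + 0*(-5*(-¼)) = -15 + 0*(5/4) = -15 + 0 = -15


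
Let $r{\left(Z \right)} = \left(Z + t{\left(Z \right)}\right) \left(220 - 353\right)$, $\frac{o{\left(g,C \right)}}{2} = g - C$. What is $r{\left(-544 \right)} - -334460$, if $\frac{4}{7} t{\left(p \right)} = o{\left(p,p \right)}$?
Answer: $406812$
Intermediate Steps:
$o{\left(g,C \right)} = - 2 C + 2 g$ ($o{\left(g,C \right)} = 2 \left(g - C\right) = - 2 C + 2 g$)
$t{\left(p \right)} = 0$ ($t{\left(p \right)} = \frac{7 \left(- 2 p + 2 p\right)}{4} = \frac{7}{4} \cdot 0 = 0$)
$r{\left(Z \right)} = - 133 Z$ ($r{\left(Z \right)} = \left(Z + 0\right) \left(220 - 353\right) = Z \left(-133\right) = - 133 Z$)
$r{\left(-544 \right)} - -334460 = \left(-133\right) \left(-544\right) - -334460 = 72352 + 334460 = 406812$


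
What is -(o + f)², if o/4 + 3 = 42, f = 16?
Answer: -29584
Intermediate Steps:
o = 156 (o = -12 + 4*42 = -12 + 168 = 156)
-(o + f)² = -(156 + 16)² = -1*172² = -1*29584 = -29584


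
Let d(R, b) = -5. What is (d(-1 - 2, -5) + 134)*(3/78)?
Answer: 129/26 ≈ 4.9615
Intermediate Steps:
(d(-1 - 2, -5) + 134)*(3/78) = (-5 + 134)*(3/78) = 129*(3*(1/78)) = 129*(1/26) = 129/26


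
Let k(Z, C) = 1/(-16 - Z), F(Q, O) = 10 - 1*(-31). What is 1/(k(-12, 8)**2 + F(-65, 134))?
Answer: 16/657 ≈ 0.024353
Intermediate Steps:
F(Q, O) = 41 (F(Q, O) = 10 + 31 = 41)
1/(k(-12, 8)**2 + F(-65, 134)) = 1/((-1/(16 - 12))**2 + 41) = 1/((-1/4)**2 + 41) = 1/(1/16 + 41) = 1/(657/16) = 16/657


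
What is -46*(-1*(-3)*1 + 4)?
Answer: -322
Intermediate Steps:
-46*(-1*(-3)*1 + 4) = -46*(3*1 + 4) = -46*(3 + 4) = -46*7 = -322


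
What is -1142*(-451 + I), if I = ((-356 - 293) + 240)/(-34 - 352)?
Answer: 99169567/193 ≈ 5.1383e+5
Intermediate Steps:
I = 409/386 (I = (-649 + 240)/(-386) = -409*(-1/386) = 409/386 ≈ 1.0596)
-1142*(-451 + I) = -1142*(-451 + 409/386) = -1142*(-173677/386) = 99169567/193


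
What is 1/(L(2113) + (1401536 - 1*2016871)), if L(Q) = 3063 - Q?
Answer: -1/614385 ≈ -1.6276e-6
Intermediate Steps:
1/(L(2113) + (1401536 - 1*2016871)) = 1/((3063 - 1*2113) + (1401536 - 1*2016871)) = 1/((3063 - 2113) + (1401536 - 2016871)) = 1/(950 - 615335) = 1/(-614385) = -1/614385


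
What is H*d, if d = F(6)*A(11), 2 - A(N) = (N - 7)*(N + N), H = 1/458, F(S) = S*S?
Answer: -1548/229 ≈ -6.7598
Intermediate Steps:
F(S) = S²
H = 1/458 ≈ 0.0021834
A(N) = 2 - 2*N*(-7 + N) (A(N) = 2 - (N - 7)*(N + N) = 2 - (-7 + N)*2*N = 2 - 2*N*(-7 + N))
d = -3096 (d = 6²*(2 - 2*11² + 14*11) = 36*(2 - 2*121 + 154) = 36*(2 - 242 + 154) = 36*(-86) = -3096)
H*d = (1/458)*(-3096) = -1548/229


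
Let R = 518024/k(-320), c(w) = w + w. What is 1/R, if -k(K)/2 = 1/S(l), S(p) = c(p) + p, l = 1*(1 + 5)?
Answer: -1/4662216 ≈ -2.1449e-7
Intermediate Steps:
c(w) = 2*w
l = 6 (l = 1*6 = 6)
S(p) = 3*p (S(p) = 2*p + p = 3*p)
k(K) = -1/9 (k(K) = -2/(3*6) = -2/18 = -2*1/18 = -1/9)
R = -4662216 (R = 518024/(-1/9) = 518024*(-9) = -4662216)
1/R = 1/(-4662216) = -1/4662216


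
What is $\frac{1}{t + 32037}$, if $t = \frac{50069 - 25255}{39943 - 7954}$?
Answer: $\frac{31989}{1024856407} \approx 3.1213 \cdot 10^{-5}$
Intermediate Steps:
$t = \frac{24814}{31989} \approx 0.7757$
$\frac{1}{t + 32037} = \frac{1}{\frac{24814}{31989} + 32037} = \frac{1}{\frac{1024856407}{31989}} = \frac{31989}{1024856407}$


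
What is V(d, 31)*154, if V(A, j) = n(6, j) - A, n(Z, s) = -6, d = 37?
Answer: -6622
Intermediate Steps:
V(A, j) = -6 - A
V(d, 31)*154 = (-6 - 1*37)*154 = (-6 - 37)*154 = -43*154 = -6622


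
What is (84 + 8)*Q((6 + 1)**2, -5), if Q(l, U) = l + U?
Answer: 4048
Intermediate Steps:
Q(l, U) = U + l
(84 + 8)*Q((6 + 1)**2, -5) = (84 + 8)*(-5 + (6 + 1)**2) = 92*(-5 + 7**2) = 92*(-5 + 49) = 92*44 = 4048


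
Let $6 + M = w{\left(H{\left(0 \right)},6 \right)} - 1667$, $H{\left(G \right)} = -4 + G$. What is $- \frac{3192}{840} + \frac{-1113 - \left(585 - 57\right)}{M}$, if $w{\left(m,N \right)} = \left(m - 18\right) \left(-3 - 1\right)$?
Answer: $- \frac{4382}{1585} \approx -2.7647$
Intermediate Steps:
$w{\left(m,N \right)} = 72 - 4 m$ ($w{\left(m,N \right)} = \left(-18 + m\right) \left(-4\right) = 72 - 4 m$)
$M = -1585$ ($M = -6 - \left(1595 + 4 \left(-4 + 0\right)\right) = -6 + \left(\left(72 - -16\right) - 1667\right) = -6 + \left(\left(72 + 16\right) - 1667\right) = -6 + \left(88 - 1667\right) = -6 - 1579 = -1585$)
$- \frac{3192}{840} + \frac{-1113 - \left(585 - 57\right)}{M} = - \frac{3192}{840} + \frac{-1113 - \left(585 - 57\right)}{-1585} = \left(-3192\right) \frac{1}{840} + \left(-1113 - \left(585 - 57\right)\right) \left(- \frac{1}{1585}\right) = - \frac{19}{5} + \left(-1113 - 528\right) \left(- \frac{1}{1585}\right) = - \frac{19}{5} - - \frac{1641}{1585} = - \frac{19}{5} + \frac{1641}{1585} = - \frac{4382}{1585}$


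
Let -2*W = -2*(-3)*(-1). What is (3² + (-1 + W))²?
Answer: 121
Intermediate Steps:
W = 3 (W = -(-2*(-3))*(-1)/2 = -3*(-1) = -½*(-6) = 3)
(3² + (-1 + W))² = (3² + (-1 + 3))² = (9 + 2)² = 11² = 121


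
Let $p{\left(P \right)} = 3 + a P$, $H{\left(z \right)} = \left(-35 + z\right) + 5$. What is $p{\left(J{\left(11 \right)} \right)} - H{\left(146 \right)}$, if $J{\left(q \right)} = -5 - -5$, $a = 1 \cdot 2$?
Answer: $-113$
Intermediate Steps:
$a = 2$
$J{\left(q \right)} = 0$ ($J{\left(q \right)} = -5 + 5 = 0$)
$H{\left(z \right)} = -30 + z$
$p{\left(P \right)} = 3 + 2 P$
$p{\left(J{\left(11 \right)} \right)} - H{\left(146 \right)} = \left(3 + 2 \cdot 0\right) - \left(-30 + 146\right) = \left(3 + 0\right) - 116 = 3 - 116 = -113$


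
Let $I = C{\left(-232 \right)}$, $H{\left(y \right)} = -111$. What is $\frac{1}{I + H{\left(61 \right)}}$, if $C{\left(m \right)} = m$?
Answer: $- \frac{1}{343} \approx -0.0029155$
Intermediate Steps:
$I = -232$
$\frac{1}{I + H{\left(61 \right)}} = \frac{1}{-232 - 111} = \frac{1}{-343} = - \frac{1}{343}$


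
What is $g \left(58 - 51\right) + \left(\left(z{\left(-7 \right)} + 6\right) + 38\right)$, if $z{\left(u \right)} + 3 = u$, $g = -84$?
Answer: $-554$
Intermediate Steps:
$z{\left(u \right)} = -3 + u$
$g \left(58 - 51\right) + \left(\left(z{\left(-7 \right)} + 6\right) + 38\right) = - 84 \left(58 - 51\right) + \left(\left(\left(-3 - 7\right) + 6\right) + 38\right) = \left(-84\right) 7 + \left(\left(-10 + 6\right) + 38\right) = -588 + \left(-4 + 38\right) = -588 + 34 = -554$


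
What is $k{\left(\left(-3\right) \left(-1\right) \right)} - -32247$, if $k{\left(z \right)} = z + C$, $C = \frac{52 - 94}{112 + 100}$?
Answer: $\frac{3418479}{106} \approx 32250.0$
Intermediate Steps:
$C = - \frac{21}{106}$ ($C = - \frac{42}{212} = \left(-42\right) \frac{1}{212} = - \frac{21}{106} \approx -0.19811$)
$k{\left(z \right)} = - \frac{21}{106} + z$ ($k{\left(z \right)} = z - \frac{21}{106} = - \frac{21}{106} + z$)
$k{\left(\left(-3\right) \left(-1\right) \right)} - -32247 = \left(- \frac{21}{106} - -3\right) - -32247 = \left(- \frac{21}{106} + 3\right) + 32247 = \frac{297}{106} + 32247 = \frac{3418479}{106}$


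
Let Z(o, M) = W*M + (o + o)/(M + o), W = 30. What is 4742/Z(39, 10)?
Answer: 116179/7389 ≈ 15.723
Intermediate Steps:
Z(o, M) = 30*M + 2*o/(M + o) (Z(o, M) = 30*M + (o + o)/(M + o) = 30*M + (2*o)/(M + o) = 30*M + 2*o/(M + o))
4742/Z(39, 10) = 4742/((2*(39 + 15*10² + 15*10*39)/(10 + 39))) = 4742/((2*(39 + 15*100 + 5850)/49)) = 4742/((2*(1/49)*(39 + 1500 + 5850))) = 4742/((2*(1/49)*7389)) = 4742/(14778/49) = 4742*(49/14778) = 116179/7389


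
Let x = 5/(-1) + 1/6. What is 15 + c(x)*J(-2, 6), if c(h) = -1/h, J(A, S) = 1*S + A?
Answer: 459/29 ≈ 15.828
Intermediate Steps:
x = -29/6 (x = 5*(-1) + 1*(⅙) = -5 + ⅙ = -29/6 ≈ -4.8333)
J(A, S) = A + S (J(A, S) = S + A = A + S)
15 + c(x)*J(-2, 6) = 15 + (-1/(-29/6))*(-2 + 6) = 15 - 1*(-6/29)*4 = 15 + (6/29)*4 = 15 + 24/29 = 459/29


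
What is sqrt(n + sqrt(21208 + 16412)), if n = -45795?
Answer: sqrt(-45795 + 6*sqrt(1045)) ≈ 213.54*I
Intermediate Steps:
sqrt(n + sqrt(21208 + 16412)) = sqrt(-45795 + sqrt(21208 + 16412)) = sqrt(-45795 + sqrt(37620)) = sqrt(-45795 + 6*sqrt(1045))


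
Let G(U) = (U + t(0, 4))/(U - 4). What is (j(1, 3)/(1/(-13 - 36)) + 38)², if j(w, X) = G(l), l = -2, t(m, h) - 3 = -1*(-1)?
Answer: 26569/9 ≈ 2952.1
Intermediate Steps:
t(m, h) = 4 (t(m, h) = 3 - 1*(-1) = 3 + 1 = 4)
G(U) = (4 + U)/(-4 + U) (G(U) = (U + 4)/(U - 4) = (4 + U)/(-4 + U))
j(w, X) = -⅓ (j(w, X) = (4 - 2)/(-4 - 2) = 2/(-6) = -⅙*2 = -⅓)
(j(1, 3)/(1/(-13 - 36)) + 38)² = (-1/(3*(1/(-13 - 36))) + 38)² = (-1/(3*(1/(-49))) + 38)² = (-1/(3*(-1/49)) + 38)² = (-⅓*(-49) + 38)² = (49/3 + 38)² = (163/3)² = 26569/9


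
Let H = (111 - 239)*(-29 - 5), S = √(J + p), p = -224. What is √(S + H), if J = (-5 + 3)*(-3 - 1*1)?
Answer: √(4352 + 6*I*√6) ≈ 65.97 + 0.111*I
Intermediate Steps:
J = 8 (J = -2*(-3 - 1) = -2*(-4) = 8)
S = 6*I*√6 (S = √(8 - 224) = √(-216) = 6*I*√6 ≈ 14.697*I)
H = 4352 (H = -128*(-34) = 4352)
√(S + H) = √(6*I*√6 + 4352) = √(4352 + 6*I*√6)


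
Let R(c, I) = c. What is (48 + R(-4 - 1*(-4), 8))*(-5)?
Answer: -240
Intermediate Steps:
(48 + R(-4 - 1*(-4), 8))*(-5) = (48 + (-4 - 1*(-4)))*(-5) = (48 + (-4 + 4))*(-5) = (48 + 0)*(-5) = 48*(-5) = -240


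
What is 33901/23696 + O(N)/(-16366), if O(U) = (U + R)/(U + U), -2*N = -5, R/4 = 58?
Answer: 197754437/138503120 ≈ 1.4278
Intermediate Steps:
R = 232 (R = 4*58 = 232)
N = 5/2 (N = -½*(-5) = 5/2 ≈ 2.5000)
O(U) = (232 + U)/(2*U) (O(U) = (U + 232)/(U + U) = (232 + U)/((2*U)) = (232 + U)*(1/(2*U)) = (232 + U)/(2*U))
33901/23696 + O(N)/(-16366) = 33901/23696 + ((232 + 5/2)/(2*(5/2)))/(-16366) = 33901*(1/23696) + ((½)*(⅖)*(469/2))*(-1/16366) = 33901/23696 + (469/10)*(-1/16366) = 33901/23696 - 67/23380 = 197754437/138503120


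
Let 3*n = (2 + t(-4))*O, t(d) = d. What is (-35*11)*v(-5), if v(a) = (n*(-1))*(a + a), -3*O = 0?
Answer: 0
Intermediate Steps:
O = 0 (O = -⅓*0 = 0)
n = 0 (n = ((2 - 4)*0)/3 = (-2*0)/3 = (⅓)*0 = 0)
v(a) = 0 (v(a) = (0*(-1))*(a + a) = 0*(2*a) = 0)
(-35*11)*v(-5) = -35*11*0 = -385*0 = 0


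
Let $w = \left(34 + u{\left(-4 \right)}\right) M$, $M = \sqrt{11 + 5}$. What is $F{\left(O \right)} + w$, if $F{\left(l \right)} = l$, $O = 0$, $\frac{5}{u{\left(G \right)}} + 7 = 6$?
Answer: $116$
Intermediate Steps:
$u{\left(G \right)} = -5$ ($u{\left(G \right)} = \frac{5}{-7 + 6} = \frac{5}{-1} = 5 \left(-1\right) = -5$)
$M = 4$ ($M = \sqrt{16} = 4$)
$w = 116$ ($w = \left(34 - 5\right) 4 = 29 \cdot 4 = 116$)
$F{\left(O \right)} + w = 0 + 116 = 116$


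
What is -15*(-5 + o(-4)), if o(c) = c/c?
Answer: 60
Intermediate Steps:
o(c) = 1
-15*(-5 + o(-4)) = -15*(-5 + 1) = -15*(-4) = 60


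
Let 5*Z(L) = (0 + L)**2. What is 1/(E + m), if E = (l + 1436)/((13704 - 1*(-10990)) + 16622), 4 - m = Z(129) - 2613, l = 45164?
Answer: -51645/36671674 ≈ -0.0014083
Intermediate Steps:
Z(L) = L**2/5 (Z(L) = (0 + L)**2/5 = L**2/5)
m = -3556/5 (m = 4 - ((1/5)*129**2 - 2613) = 4 - ((1/5)*16641 - 2613) = 4 - (16641/5 - 2613) = 4 - 1*3576/5 = 4 - 3576/5 = -3556/5 ≈ -711.20)
E = 11650/10329 (E = (45164 + 1436)/((13704 - 1*(-10990)) + 16622) = 46600/((13704 + 10990) + 16622) = 46600/(24694 + 16622) = 46600/41316 = 46600*(1/41316) = 11650/10329 ≈ 1.1279)
1/(E + m) = 1/(11650/10329 - 3556/5) = 1/(-36671674/51645) = -51645/36671674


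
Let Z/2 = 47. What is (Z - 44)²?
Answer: 2500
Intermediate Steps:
Z = 94 (Z = 2*47 = 94)
(Z - 44)² = (94 - 44)² = 50² = 2500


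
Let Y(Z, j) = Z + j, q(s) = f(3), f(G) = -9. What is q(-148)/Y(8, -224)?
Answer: 1/24 ≈ 0.041667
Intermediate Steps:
q(s) = -9
q(-148)/Y(8, -224) = -9/(8 - 224) = -9/(-216) = -9*(-1/216) = 1/24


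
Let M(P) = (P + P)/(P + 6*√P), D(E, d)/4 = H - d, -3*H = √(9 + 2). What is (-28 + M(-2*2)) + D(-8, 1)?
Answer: -159/5 - 4*√11/3 + 3*I/5 ≈ -36.222 + 0.6*I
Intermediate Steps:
H = -√11/3 (H = -√(9 + 2)/3 = -√11/3 ≈ -1.1055)
D(E, d) = -4*d - 4*√11/3 (D(E, d) = 4*(-√11/3 - d) = 4*(-d - √11/3) = -4*d - 4*√11/3)
M(P) = 2*P/(P + 6*√P) (M(P) = (2*P)/(P + 6*√P) = 2*P/(P + 6*√P))
(-28 + M(-2*2)) + D(-8, 1) = (-28 + 2*(-2*2)/(-2*2 + 6*√(-2*2))) + (-4*1 - 4*√11/3) = (-28 + 2*(-4)/(-4 + 6*√(-4))) + (-4 - 4*√11/3) = (-28 + 2*(-4)/(-4 + 6*(2*I))) + (-4 - 4*√11/3) = (-28 + 2*(-4)/(-4 + 12*I)) + (-4 - 4*√11/3) = (-28 + 2*(-4)*((-4 - 12*I)/160)) + (-4 - 4*√11/3) = (-28 + (⅕ + 3*I/5)) + (-4 - 4*√11/3) = (-139/5 + 3*I/5) + (-4 - 4*√11/3) = -159/5 - 4*√11/3 + 3*I/5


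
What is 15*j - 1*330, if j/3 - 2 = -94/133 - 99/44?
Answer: -198465/532 ≈ -373.05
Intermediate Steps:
j = -1527/532 (j = 6 + 3*(-94/133 - 99/44) = 6 + 3*(-94*1/133 - 99*1/44) = 6 + 3*(-94/133 - 9/4) = 6 + 3*(-1573/532) = 6 - 4719/532 = -1527/532 ≈ -2.8703)
15*j - 1*330 = 15*(-1527/532) - 1*330 = -22905/532 - 330 = -198465/532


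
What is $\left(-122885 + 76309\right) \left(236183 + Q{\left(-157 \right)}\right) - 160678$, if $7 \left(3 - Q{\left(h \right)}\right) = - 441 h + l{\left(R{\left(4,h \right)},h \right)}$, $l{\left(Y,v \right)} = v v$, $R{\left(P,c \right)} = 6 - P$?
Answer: $- \frac{72632484362}{7} \approx -1.0376 \cdot 10^{10}$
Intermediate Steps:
$l{\left(Y,v \right)} = v^{2}$
$Q{\left(h \right)} = 3 + 63 h - \frac{h^{2}}{7}$ ($Q{\left(h \right)} = 3 - \frac{- 441 h + h^{2}}{7} = 3 - \frac{h^{2} - 441 h}{7} = 3 - \left(- 63 h + \frac{h^{2}}{7}\right) = 3 + 63 h - \frac{h^{2}}{7}$)
$\left(-122885 + 76309\right) \left(236183 + Q{\left(-157 \right)}\right) - 160678 = \left(-122885 + 76309\right) \left(236183 + \left(3 + 63 \left(-157\right) - \frac{\left(-157\right)^{2}}{7}\right)\right) - 160678 = - 46576 \left(236183 - \frac{93865}{7}\right) - 160678 = \left(-46576\right) \frac{1559416}{7} - 160678 = - \frac{72631359616}{7} - 160678 = - \frac{72632484362}{7}$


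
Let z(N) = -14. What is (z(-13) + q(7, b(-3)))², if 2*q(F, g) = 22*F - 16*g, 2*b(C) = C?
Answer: 5625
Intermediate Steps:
b(C) = C/2
q(F, g) = -8*g + 11*F (q(F, g) = (22*F - 16*g)/2 = (-16*g + 22*F)/2 = -8*g + 11*F)
(z(-13) + q(7, b(-3)))² = (-14 + (-4*(-3) + 11*7))² = (-14 + (-8*(-3/2) + 77))² = (-14 + (12 + 77))² = (-14 + 89)² = 75² = 5625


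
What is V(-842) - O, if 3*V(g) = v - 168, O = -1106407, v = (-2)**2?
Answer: 3319057/3 ≈ 1.1064e+6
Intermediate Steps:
v = 4
V(g) = -164/3 (V(g) = (4 - 168)/3 = (1/3)*(-164) = -164/3)
V(-842) - O = -164/3 - 1*(-1106407) = -164/3 + 1106407 = 3319057/3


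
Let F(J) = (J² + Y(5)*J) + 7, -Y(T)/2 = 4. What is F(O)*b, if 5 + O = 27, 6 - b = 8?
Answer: -630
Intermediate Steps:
b = -2 (b = 6 - 1*8 = 6 - 8 = -2)
O = 22 (O = -5 + 27 = 22)
Y(T) = -8 (Y(T) = -2*4 = -8)
F(J) = 7 + J² - 8*J (F(J) = (J² - 8*J) + 7 = 7 + J² - 8*J)
F(O)*b = (7 + 22² - 8*22)*(-2) = (7 + 484 - 176)*(-2) = 315*(-2) = -630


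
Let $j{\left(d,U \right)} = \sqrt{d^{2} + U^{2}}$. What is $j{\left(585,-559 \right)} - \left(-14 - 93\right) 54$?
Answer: $5778 + 13 \sqrt{3874} \approx 6587.1$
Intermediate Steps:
$j{\left(d,U \right)} = \sqrt{U^{2} + d^{2}}$
$j{\left(585,-559 \right)} - \left(-14 - 93\right) 54 = \sqrt{\left(-559\right)^{2} + 585^{2}} - \left(-14 - 93\right) 54 = \sqrt{312481 + 342225} - \left(-107\right) 54 = \sqrt{654706} - -5778 = 13 \sqrt{3874} + 5778 = 5778 + 13 \sqrt{3874}$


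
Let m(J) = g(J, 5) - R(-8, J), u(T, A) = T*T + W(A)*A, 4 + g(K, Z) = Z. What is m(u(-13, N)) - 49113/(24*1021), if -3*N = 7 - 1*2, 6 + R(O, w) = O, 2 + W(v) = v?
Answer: 106149/8168 ≈ 12.996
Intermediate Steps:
g(K, Z) = -4 + Z
W(v) = -2 + v
R(O, w) = -6 + O
N = -5/3 (N = -(7 - 1*2)/3 = -(7 - 2)/3 = -⅓*5 = -5/3 ≈ -1.6667)
u(T, A) = T² + A*(-2 + A) (u(T, A) = T*T + (-2 + A)*A = T² + A*(-2 + A))
m(J) = 15 (m(J) = (-4 + 5) - (-6 - 8) = 1 - 1*(-14) = 1 + 14 = 15)
m(u(-13, N)) - 49113/(24*1021) = 15 - 49113/(24*1021) = 15 - 49113/24504 = 15 - 1*16371/8168 = 15 - 16371/8168 = 106149/8168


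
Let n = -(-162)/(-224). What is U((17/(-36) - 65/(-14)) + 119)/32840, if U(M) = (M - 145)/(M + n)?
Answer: -5501/1013335670 ≈ -5.4286e-6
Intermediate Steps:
n = -81/112 (n = -(-162)*(-1)/224 = -1*81/112 = -81/112 ≈ -0.72321)
U(M) = (-145 + M)/(-81/112 + M) (U(M) = (M - 145)/(M - 81/112) = (-145 + M)/(-81/112 + M))
U((17/(-36) - 65/(-14)) + 119)/32840 = (112*(-145 + ((17/(-36) - 65/(-14)) + 119))/(-81 + 112*((17/(-36) - 65/(-14)) + 119)))/32840 = (112*(-145 + ((17*(-1/36) - 65*(-1/14)) + 119))/(-81 + 112*((17*(-1/36) - 65*(-1/14)) + 119)))*(1/32840) = (112*(-145 + ((-17/36 + 65/14) + 119))/(-81 + 112*((-17/36 + 65/14) + 119)))*(1/32840) = (112*(-145 + (1051/252 + 119))/(-81 + 112*(1051/252 + 119)))*(1/32840) = (112*(-145 + 31039/252)/(-81 + 112*(31039/252)))*(1/32840) = (112*(-5501/252)/(-81 + 124156/9))*(1/32840) = (112*(-5501/252)/(123427/9))*(1/32840) = (112*(9/123427)*(-5501/252))*(1/32840) = -22004/123427*1/32840 = -5501/1013335670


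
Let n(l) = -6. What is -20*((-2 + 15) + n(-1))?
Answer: -140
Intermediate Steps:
-20*((-2 + 15) + n(-1)) = -20*((-2 + 15) - 6) = -20*(13 - 6) = -20*7 = -140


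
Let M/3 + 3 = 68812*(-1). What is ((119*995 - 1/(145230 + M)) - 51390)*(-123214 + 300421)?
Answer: 242320130636594/20405 ≈ 1.1876e+10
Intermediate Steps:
M = -206445 (M = -9 + 3*(68812*(-1)) = -9 + 3*(-68812) = -9 - 206436 = -206445)
((119*995 - 1/(145230 + M)) - 51390)*(-123214 + 300421) = ((119*995 - 1/(145230 - 206445)) - 51390)*(-123214 + 300421) = ((118405 - 1/(-61215)) - 51390)*177207 = ((118405 - 1*(-1/61215)) - 51390)*177207 = ((118405 + 1/61215) - 51390)*177207 = (7248162076/61215 - 51390)*177207 = (4102323226/61215)*177207 = 242320130636594/20405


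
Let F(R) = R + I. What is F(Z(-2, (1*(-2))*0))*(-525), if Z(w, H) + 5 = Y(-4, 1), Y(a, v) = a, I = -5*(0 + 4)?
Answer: 15225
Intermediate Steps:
I = -20 (I = -5*4 = -20)
Z(w, H) = -9 (Z(w, H) = -5 - 4 = -9)
F(R) = -20 + R (F(R) = R - 20 = -20 + R)
F(Z(-2, (1*(-2))*0))*(-525) = (-20 - 9)*(-525) = -29*(-525) = 15225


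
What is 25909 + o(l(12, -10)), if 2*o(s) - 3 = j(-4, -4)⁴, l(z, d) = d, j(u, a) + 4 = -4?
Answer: 55917/2 ≈ 27959.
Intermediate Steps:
j(u, a) = -8 (j(u, a) = -4 - 4 = -8)
o(s) = 4099/2 (o(s) = 3/2 + (½)*(-8)⁴ = 3/2 + (½)*4096 = 3/2 + 2048 = 4099/2)
25909 + o(l(12, -10)) = 25909 + 4099/2 = 55917/2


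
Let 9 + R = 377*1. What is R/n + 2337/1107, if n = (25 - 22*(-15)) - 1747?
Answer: 482/261 ≈ 1.8467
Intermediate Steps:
n = -1392 (n = (25 + 330) - 1747 = 355 - 1747 = -1392)
R = 368 (R = -9 + 377*1 = -9 + 377 = 368)
R/n + 2337/1107 = 368/(-1392) + 2337/1107 = 368*(-1/1392) + 2337*(1/1107) = -23/87 + 19/9 = 482/261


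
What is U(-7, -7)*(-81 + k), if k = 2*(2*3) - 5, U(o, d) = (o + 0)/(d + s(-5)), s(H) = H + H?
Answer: -518/17 ≈ -30.471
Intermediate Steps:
s(H) = 2*H
U(o, d) = o/(-10 + d) (U(o, d) = (o + 0)/(d + 2*(-5)) = o/(d - 10) = o/(-10 + d))
k = 7 (k = 2*6 - 5 = 12 - 5 = 7)
U(-7, -7)*(-81 + k) = (-7/(-10 - 7))*(-81 + 7) = -7/(-17)*(-74) = -7*(-1/17)*(-74) = (7/17)*(-74) = -518/17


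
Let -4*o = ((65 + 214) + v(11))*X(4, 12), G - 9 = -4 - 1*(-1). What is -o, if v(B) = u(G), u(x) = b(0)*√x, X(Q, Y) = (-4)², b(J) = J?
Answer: 1116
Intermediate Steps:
G = 6 (G = 9 + (-4 - 1*(-1)) = 9 + (-4 + 1) = 9 - 3 = 6)
X(Q, Y) = 16
u(x) = 0 (u(x) = 0*√x = 0)
v(B) = 0
o = -1116 (o = -((65 + 214) + 0)*16/4 = -(279 + 0)*16/4 = -279*16/4 = -¼*4464 = -1116)
-o = -1*(-1116) = 1116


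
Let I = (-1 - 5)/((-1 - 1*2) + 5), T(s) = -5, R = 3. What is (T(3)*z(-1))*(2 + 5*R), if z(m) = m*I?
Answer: -255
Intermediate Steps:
I = -3 (I = -6/((-1 - 2) + 5) = -6/(-3 + 5) = -6/2 = -6*½ = -3)
z(m) = -3*m (z(m) = m*(-3) = -3*m)
(T(3)*z(-1))*(2 + 5*R) = (-(-15)*(-1))*(2 + 5*3) = (-5*3)*(2 + 15) = -15*17 = -255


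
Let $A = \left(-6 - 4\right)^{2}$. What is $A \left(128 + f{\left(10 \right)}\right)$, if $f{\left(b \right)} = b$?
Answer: $13800$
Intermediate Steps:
$A = 100$ ($A = \left(-10\right)^{2} = 100$)
$A \left(128 + f{\left(10 \right)}\right) = 100 \left(128 + 10\right) = 100 \cdot 138 = 13800$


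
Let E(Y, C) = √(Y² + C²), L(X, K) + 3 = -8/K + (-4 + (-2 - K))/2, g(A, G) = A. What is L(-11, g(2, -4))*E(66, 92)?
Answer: -22*√3205 ≈ -1245.5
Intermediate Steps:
L(X, K) = -6 - 8/K - K/2 (L(X, K) = -3 + (-8/K + (-4 + (-2 - K))/2) = -3 + (-8/K + (-6 - K)*(½)) = -3 + (-8/K + (-3 - K/2)) = -3 + (-3 - 8/K - K/2) = -6 - 8/K - K/2)
E(Y, C) = √(C² + Y²)
L(-11, g(2, -4))*E(66, 92) = (-6 - 8/2 - ½*2)*√(92² + 66²) = (-6 - 8*½ - 1)*√(8464 + 4356) = (-6 - 4 - 1)*√12820 = -22*√3205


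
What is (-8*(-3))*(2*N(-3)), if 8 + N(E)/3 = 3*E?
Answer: -2448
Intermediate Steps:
N(E) = -24 + 9*E (N(E) = -24 + 3*(3*E) = -24 + 9*E)
(-8*(-3))*(2*N(-3)) = (-8*(-3))*(2*(-24 + 9*(-3))) = 24*(2*(-24 - 27)) = 24*(2*(-51)) = 24*(-102) = -2448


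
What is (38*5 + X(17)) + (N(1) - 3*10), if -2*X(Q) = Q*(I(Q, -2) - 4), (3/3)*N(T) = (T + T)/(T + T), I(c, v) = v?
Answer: 212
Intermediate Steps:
N(T) = 1 (N(T) = (T + T)/(T + T) = (2*T)/((2*T)) = (2*T)*(1/(2*T)) = 1)
X(Q) = 3*Q (X(Q) = -Q*(-2 - 4)/2 = -Q*(-6)/2 = -(-3)*Q = 3*Q)
(38*5 + X(17)) + (N(1) - 3*10) = (38*5 + 3*17) + (1 - 3*10) = (190 + 51) + (1 - 30) = 241 - 29 = 212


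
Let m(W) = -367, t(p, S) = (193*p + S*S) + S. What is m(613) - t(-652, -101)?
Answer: 115369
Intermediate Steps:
t(p, S) = S + S**2 + 193*p (t(p, S) = (193*p + S**2) + S = (S**2 + 193*p) + S = S + S**2 + 193*p)
m(613) - t(-652, -101) = -367 - (-101 + (-101)**2 + 193*(-652)) = -367 - (-101 + 10201 - 125836) = -367 - 1*(-115736) = -367 + 115736 = 115369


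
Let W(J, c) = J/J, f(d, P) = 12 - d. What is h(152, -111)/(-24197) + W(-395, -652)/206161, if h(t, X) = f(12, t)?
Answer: 1/206161 ≈ 4.8506e-6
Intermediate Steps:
h(t, X) = 0 (h(t, X) = 12 - 1*12 = 12 - 12 = 0)
W(J, c) = 1
h(152, -111)/(-24197) + W(-395, -652)/206161 = 0/(-24197) + 1/206161 = 0*(-1/24197) + 1*(1/206161) = 0 + 1/206161 = 1/206161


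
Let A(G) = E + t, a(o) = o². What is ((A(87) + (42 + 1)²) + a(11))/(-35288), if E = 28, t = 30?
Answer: -507/8822 ≈ -0.057470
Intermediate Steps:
A(G) = 58 (A(G) = 28 + 30 = 58)
((A(87) + (42 + 1)²) + a(11))/(-35288) = ((58 + (42 + 1)²) + 11²)/(-35288) = ((58 + 43²) + 121)*(-1/35288) = ((58 + 1849) + 121)*(-1/35288) = (1907 + 121)*(-1/35288) = 2028*(-1/35288) = -507/8822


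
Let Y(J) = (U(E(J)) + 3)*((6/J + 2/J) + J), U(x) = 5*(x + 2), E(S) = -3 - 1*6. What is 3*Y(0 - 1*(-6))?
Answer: -704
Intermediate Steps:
E(S) = -9 (E(S) = -3 - 6 = -9)
U(x) = 10 + 5*x (U(x) = 5*(2 + x) = 10 + 5*x)
Y(J) = -256/J - 32*J (Y(J) = ((10 + 5*(-9)) + 3)*((6/J + 2/J) + J) = ((10 - 45) + 3)*(8/J + J) = (-35 + 3)*(J + 8/J) = -32*(J + 8/J) = -256/J - 32*J)
3*Y(0 - 1*(-6)) = 3*(-256/(0 - 1*(-6)) - 32*(0 - 1*(-6))) = 3*(-256/(0 + 6) - 32*(0 + 6)) = 3*(-256/6 - 32*6) = 3*(-256*1/6 - 192) = 3*(-128/3 - 192) = 3*(-704/3) = -704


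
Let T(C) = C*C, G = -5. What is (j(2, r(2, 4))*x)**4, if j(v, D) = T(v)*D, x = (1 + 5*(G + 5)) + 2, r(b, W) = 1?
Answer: 20736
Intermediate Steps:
T(C) = C**2
x = 3 (x = (1 + 5*(-5 + 5)) + 2 = (1 + 5*0) + 2 = (1 + 0) + 2 = 1 + 2 = 3)
j(v, D) = D*v**2 (j(v, D) = v**2*D = D*v**2)
(j(2, r(2, 4))*x)**4 = ((1*2**2)*3)**4 = ((1*4)*3)**4 = (4*3)**4 = 12**4 = 20736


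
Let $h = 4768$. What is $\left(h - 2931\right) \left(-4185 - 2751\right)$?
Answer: $-12741432$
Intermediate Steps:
$\left(h - 2931\right) \left(-4185 - 2751\right) = \left(4768 - 2931\right) \left(-4185 - 2751\right) = 1837 \left(-6936\right) = -12741432$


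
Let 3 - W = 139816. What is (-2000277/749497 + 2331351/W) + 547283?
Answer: 57347443363067615/104789424061 ≈ 5.4726e+5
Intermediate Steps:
W = -139813 (W = 3 - 1*139816 = 3 - 139816 = -139813)
(-2000277/749497 + 2331351/W) + 547283 = (-2000277/749497 + 2331351/(-139813)) + 547283 = (-2000277*1/749497 + 2331351*(-1/139813)) + 547283 = (-2000277/749497 - 2331351/139813) + 547283 = -2027005308648/104789424061 + 547283 = 57347443363067615/104789424061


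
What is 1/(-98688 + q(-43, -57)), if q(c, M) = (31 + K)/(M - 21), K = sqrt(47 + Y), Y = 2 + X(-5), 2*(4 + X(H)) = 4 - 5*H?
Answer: -400280140/39503005541977 + 26*sqrt(238)/39503005541977 ≈ -1.0133e-5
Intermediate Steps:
X(H) = -2 - 5*H/2 (X(H) = -4 + (4 - 5*H)/2 = -4 + (2 - 5*H/2) = -2 - 5*H/2)
Y = 25/2 (Y = 2 + (-2 - 5/2*(-5)) = 2 + (-2 + 25/2) = 2 + 21/2 = 25/2 ≈ 12.500)
K = sqrt(238)/2 (K = sqrt(47 + 25/2) = sqrt(119/2) = sqrt(238)/2 ≈ 7.7136)
q(c, M) = (31 + sqrt(238)/2)/(-21 + M) (q(c, M) = (31 + sqrt(238)/2)/(M - 21) = (31 + sqrt(238)/2)/(-21 + M))
1/(-98688 + q(-43, -57)) = 1/(-98688 + (62 + sqrt(238))/(2*(-21 - 57))) = 1/(-98688 + (1/2)*(62 + sqrt(238))/(-78)) = 1/(-98688 + (1/2)*(-1/78)*(62 + sqrt(238))) = 1/(-98688 + (-31/78 - sqrt(238)/156)) = 1/(-7697695/78 - sqrt(238)/156)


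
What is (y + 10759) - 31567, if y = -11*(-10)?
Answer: -20698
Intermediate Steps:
y = 110
(y + 10759) - 31567 = (110 + 10759) - 31567 = 10869 - 31567 = -20698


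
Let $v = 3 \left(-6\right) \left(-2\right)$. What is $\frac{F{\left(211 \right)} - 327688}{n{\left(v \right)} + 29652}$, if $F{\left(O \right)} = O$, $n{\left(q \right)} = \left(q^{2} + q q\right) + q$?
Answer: $- \frac{109159}{10760} \approx -10.145$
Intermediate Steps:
$v = 36$ ($v = \left(-18\right) \left(-2\right) = 36$)
$n{\left(q \right)} = q + 2 q^{2}$ ($n{\left(q \right)} = \left(q^{2} + q^{2}\right) + q = 2 q^{2} + q = q + 2 q^{2}$)
$\frac{F{\left(211 \right)} - 327688}{n{\left(v \right)} + 29652} = \frac{211 - 327688}{36 \left(1 + 2 \cdot 36\right) + 29652} = - \frac{327477}{36 \left(1 + 72\right) + 29652} = - \frac{327477}{36 \cdot 73 + 29652} = - \frac{327477}{2628 + 29652} = - \frac{327477}{32280} = \left(-327477\right) \frac{1}{32280} = - \frac{109159}{10760}$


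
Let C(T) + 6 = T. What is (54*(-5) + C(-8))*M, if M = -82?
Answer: 23288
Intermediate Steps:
C(T) = -6 + T
(54*(-5) + C(-8))*M = (54*(-5) + (-6 - 8))*(-82) = (-270 - 14)*(-82) = -284*(-82) = 23288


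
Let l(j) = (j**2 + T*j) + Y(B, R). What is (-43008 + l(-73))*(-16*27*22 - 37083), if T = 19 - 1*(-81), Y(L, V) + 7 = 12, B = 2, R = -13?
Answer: 2095203738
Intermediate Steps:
Y(L, V) = 5 (Y(L, V) = -7 + 12 = 5)
T = 100 (T = 19 + 81 = 100)
l(j) = 5 + j**2 + 100*j (l(j) = (j**2 + 100*j) + 5 = 5 + j**2 + 100*j)
(-43008 + l(-73))*(-16*27*22 - 37083) = (-43008 + (5 + (-73)**2 + 100*(-73)))*(-16*27*22 - 37083) = (-43008 + (5 + 5329 - 7300))*(-432*22 - 37083) = (-43008 - 1966)*(-9504 - 37083) = -44974*(-46587) = 2095203738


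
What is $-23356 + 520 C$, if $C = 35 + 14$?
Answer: $2124$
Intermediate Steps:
$C = 49$
$-23356 + 520 C = -23356 + 520 \cdot 49 = -23356 + 25480 = 2124$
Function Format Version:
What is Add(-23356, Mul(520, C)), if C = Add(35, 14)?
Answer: 2124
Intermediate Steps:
C = 49
Add(-23356, Mul(520, C)) = Add(-23356, Mul(520, 49)) = Add(-23356, 25480) = 2124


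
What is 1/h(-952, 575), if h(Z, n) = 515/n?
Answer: 115/103 ≈ 1.1165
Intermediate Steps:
1/h(-952, 575) = 1/(515/575) = 1/(515*(1/575)) = 1/(103/115) = 115/103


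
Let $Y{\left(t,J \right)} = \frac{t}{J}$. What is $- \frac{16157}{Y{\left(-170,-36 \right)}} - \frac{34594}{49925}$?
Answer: $- \frac{2904485708}{848725} \approx -3422.2$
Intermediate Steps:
$- \frac{16157}{Y{\left(-170,-36 \right)}} - \frac{34594}{49925} = - \frac{16157}{\left(-170\right) \frac{1}{-36}} - \frac{34594}{49925} = - \frac{16157}{\left(-170\right) \left(- \frac{1}{36}\right)} - \frac{34594}{49925} = - \frac{16157}{\frac{85}{18}} - \frac{34594}{49925} = \left(-16157\right) \frac{18}{85} - \frac{34594}{49925} = - \frac{290826}{85} - \frac{34594}{49925} = - \frac{2904485708}{848725}$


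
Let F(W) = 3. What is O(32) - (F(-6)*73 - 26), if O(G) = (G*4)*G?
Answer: 3903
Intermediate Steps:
O(G) = 4*G² (O(G) = (4*G)*G = 4*G²)
O(32) - (F(-6)*73 - 26) = 4*32² - (3*73 - 26) = 4*1024 - (219 - 26) = 4096 - 1*193 = 4096 - 193 = 3903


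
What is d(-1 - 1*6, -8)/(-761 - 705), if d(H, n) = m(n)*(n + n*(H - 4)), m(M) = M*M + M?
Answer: -2240/733 ≈ -3.0559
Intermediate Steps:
m(M) = M + M² (m(M) = M² + M = M + M²)
d(H, n) = n*(1 + n)*(n + n*(-4 + H)) (d(H, n) = (n*(1 + n))*(n + n*(H - 4)) = (n*(1 + n))*(n + n*(-4 + H)) = n*(1 + n)*(n + n*(-4 + H)))
d(-1 - 1*6, -8)/(-761 - 705) = ((-8)²*(1 - 8)*(-3 + (-1 - 1*6)))/(-761 - 705) = (64*(-7)*(-3 + (-1 - 6)))/(-1466) = (64*(-7)*(-3 - 7))*(-1/1466) = (64*(-7)*(-10))*(-1/1466) = 4480*(-1/1466) = -2240/733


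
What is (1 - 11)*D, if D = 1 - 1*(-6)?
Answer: -70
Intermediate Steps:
D = 7 (D = 1 + 6 = 7)
(1 - 11)*D = (1 - 11)*7 = -10*7 = -70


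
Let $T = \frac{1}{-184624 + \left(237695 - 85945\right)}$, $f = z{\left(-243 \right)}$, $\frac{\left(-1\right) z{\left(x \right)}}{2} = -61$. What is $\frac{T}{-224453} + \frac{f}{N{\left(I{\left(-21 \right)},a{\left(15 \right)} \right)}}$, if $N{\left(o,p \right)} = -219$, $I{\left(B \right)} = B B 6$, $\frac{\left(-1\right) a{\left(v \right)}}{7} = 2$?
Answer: $- \frac{300065828755}{538642758306} \approx -0.55708$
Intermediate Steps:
$z{\left(x \right)} = 122$ ($z{\left(x \right)} = \left(-2\right) \left(-61\right) = 122$)
$a{\left(v \right)} = -14$ ($a{\left(v \right)} = \left(-7\right) 2 = -14$)
$I{\left(B \right)} = 6 B^{2}$ ($I{\left(B \right)} = B^{2} \cdot 6 = 6 B^{2}$)
$f = 122$
$T = - \frac{1}{32874}$ ($T = \frac{1}{-184624 + 151750} = \frac{1}{-32874} = - \frac{1}{32874} \approx -3.0419 \cdot 10^{-5}$)
$\frac{T}{-224453} + \frac{f}{N{\left(I{\left(-21 \right)},a{\left(15 \right)} \right)}} = - \frac{1}{32874 \left(-224453\right)} + \frac{122}{-219} = \left(- \frac{1}{32874}\right) \left(- \frac{1}{224453}\right) + 122 \left(- \frac{1}{219}\right) = \frac{1}{7378667922} - \frac{122}{219} = - \frac{300065828755}{538642758306}$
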